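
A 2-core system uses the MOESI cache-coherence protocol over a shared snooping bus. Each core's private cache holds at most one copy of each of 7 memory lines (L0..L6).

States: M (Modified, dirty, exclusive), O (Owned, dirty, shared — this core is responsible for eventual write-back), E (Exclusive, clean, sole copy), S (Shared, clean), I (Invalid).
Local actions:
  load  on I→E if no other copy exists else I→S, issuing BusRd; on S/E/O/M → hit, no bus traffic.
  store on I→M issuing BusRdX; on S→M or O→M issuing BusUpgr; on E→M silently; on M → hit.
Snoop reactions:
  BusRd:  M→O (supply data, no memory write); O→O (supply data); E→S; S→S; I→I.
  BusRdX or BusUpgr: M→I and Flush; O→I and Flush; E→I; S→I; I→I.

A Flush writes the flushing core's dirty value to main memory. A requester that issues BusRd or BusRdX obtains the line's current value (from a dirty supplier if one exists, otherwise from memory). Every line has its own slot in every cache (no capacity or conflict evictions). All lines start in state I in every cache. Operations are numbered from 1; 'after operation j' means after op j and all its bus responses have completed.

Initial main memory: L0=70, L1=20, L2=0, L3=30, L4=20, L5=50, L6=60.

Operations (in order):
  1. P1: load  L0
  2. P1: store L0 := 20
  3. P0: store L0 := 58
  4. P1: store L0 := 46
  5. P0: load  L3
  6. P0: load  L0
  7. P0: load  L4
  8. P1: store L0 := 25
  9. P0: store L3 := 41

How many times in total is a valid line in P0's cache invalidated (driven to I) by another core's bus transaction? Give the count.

invalidations = 2

step 1: P1: load  L0  ⟶  IE  (L0)  txn=BusRd  M[L0]=70
step 2: P1: store L0 := 20  ⟶  IM  (L0)  txn=∅  M[L0]=70
step 3: P0: store L0 := 58  ⟶  MI  (L0)  txn=BusRdX+Flush  M[L0]=20
step 4: P1: store L0 := 46  ⟶  IM  (L0)  txn=BusRdX+Flush  M[L0]=58
step 5: P0: load  L3  ⟶  EI  (L3)  txn=BusRd  M[L3]=30
step 6: P0: load  L0  ⟶  SO  (L0)  txn=BusRd  M[L0]=58
step 7: P0: load  L4  ⟶  EI  (L4)  txn=BusRd  M[L4]=20
step 8: P1: store L0 := 25  ⟶  IM  (L0)  txn=BusUpgr  M[L0]=58
step 9: P0: store L3 := 41  ⟶  MI  (L3)  txn=∅  M[L3]=30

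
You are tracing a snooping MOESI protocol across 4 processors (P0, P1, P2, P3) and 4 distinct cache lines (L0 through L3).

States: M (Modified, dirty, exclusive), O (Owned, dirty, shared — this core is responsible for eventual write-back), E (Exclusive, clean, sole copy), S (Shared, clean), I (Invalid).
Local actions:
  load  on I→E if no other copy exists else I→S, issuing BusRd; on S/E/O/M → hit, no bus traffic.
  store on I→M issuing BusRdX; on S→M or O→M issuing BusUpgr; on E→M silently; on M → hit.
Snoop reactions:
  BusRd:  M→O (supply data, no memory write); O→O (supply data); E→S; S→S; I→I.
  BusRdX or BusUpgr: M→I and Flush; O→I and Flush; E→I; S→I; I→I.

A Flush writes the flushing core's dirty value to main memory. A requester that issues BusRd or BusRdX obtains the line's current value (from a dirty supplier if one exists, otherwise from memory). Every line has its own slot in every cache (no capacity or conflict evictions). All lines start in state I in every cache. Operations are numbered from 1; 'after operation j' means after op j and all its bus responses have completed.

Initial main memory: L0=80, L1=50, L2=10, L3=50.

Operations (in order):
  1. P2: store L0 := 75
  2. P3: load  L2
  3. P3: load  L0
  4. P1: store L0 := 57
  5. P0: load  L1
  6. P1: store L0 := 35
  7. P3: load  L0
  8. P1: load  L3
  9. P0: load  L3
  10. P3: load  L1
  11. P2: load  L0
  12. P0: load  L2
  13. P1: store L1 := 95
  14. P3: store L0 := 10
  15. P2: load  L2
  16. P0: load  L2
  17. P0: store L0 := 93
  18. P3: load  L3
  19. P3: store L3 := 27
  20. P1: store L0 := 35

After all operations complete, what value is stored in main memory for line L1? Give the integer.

memory[L1] = 50

  op1 P2: store L0 := 75 → I/I/M/I on L0; bus BusRdX; mem=80
  op2 P3: load  L2 → I/I/I/E on L2; bus BusRd; mem=10
  op3 P3: load  L0 → I/I/O/S on L0; bus BusRd; mem=80
  op4 P1: store L0 := 57 → I/M/I/I on L0; bus BusRdX Flush; mem=75
  op5 P0: load  L1 → E/I/I/I on L1; bus BusRd; mem=50
  op6 P1: store L0 := 35 → I/M/I/I on L0; bus (none); mem=75
  op7 P3: load  L0 → I/O/I/S on L0; bus BusRd; mem=75
  op8 P1: load  L3 → I/E/I/I on L3; bus BusRd; mem=50
  op9 P0: load  L3 → S/S/I/I on L3; bus BusRd; mem=50
  op10 P3: load  L1 → S/I/I/S on L1; bus BusRd; mem=50
  op11 P2: load  L0 → I/O/S/S on L0; bus BusRd; mem=75
  op12 P0: load  L2 → S/I/I/S on L2; bus BusRd; mem=10
  op13 P1: store L1 := 95 → I/M/I/I on L1; bus BusRdX; mem=50
  op14 P3: store L0 := 10 → I/I/I/M on L0; bus BusUpgr Flush; mem=35
  op15 P2: load  L2 → S/I/S/S on L2; bus BusRd; mem=10
  op16 P0: load  L2 → S/I/S/S on L2; bus (none); mem=10
  op17 P0: store L0 := 93 → M/I/I/I on L0; bus BusRdX Flush; mem=10
  op18 P3: load  L3 → S/S/I/S on L3; bus BusRd; mem=50
  op19 P3: store L3 := 27 → I/I/I/M on L3; bus BusUpgr; mem=50
  op20 P1: store L0 := 35 → I/M/I/I on L0; bus BusRdX Flush; mem=93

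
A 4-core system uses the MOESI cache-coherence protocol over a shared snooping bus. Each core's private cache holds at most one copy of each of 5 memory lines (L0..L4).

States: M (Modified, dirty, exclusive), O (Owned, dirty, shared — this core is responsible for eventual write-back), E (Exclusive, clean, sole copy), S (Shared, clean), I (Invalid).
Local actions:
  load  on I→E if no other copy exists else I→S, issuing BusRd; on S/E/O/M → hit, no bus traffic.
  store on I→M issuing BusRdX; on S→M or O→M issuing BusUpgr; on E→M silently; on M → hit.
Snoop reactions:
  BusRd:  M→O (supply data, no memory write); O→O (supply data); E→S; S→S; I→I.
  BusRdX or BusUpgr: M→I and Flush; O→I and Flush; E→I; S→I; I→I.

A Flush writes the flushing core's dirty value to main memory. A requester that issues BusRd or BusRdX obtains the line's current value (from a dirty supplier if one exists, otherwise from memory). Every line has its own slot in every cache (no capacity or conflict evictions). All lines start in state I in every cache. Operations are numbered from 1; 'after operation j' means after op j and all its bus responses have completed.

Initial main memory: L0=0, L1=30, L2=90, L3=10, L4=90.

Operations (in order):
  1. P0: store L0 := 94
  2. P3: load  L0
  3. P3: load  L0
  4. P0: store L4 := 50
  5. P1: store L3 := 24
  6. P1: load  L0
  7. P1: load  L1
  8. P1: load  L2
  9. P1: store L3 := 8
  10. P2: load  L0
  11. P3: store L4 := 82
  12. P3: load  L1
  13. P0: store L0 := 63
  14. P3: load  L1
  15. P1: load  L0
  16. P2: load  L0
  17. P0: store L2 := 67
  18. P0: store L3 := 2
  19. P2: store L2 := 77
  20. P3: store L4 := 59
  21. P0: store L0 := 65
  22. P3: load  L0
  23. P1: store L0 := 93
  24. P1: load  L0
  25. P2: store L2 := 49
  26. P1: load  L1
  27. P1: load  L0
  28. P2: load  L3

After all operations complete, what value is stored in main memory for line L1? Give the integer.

memory[L1] = 30

  op1 P0: store L0 := 94 → M/I/I/I on L0; bus BusRdX; mem=0
  op2 P3: load  L0 → O/I/I/S on L0; bus BusRd; mem=0
  op3 P3: load  L0 → O/I/I/S on L0; bus (none); mem=0
  op4 P0: store L4 := 50 → M/I/I/I on L4; bus BusRdX; mem=90
  op5 P1: store L3 := 24 → I/M/I/I on L3; bus BusRdX; mem=10
  op6 P1: load  L0 → O/S/I/S on L0; bus BusRd; mem=0
  op7 P1: load  L1 → I/E/I/I on L1; bus BusRd; mem=30
  op8 P1: load  L2 → I/E/I/I on L2; bus BusRd; mem=90
  op9 P1: store L3 := 8 → I/M/I/I on L3; bus (none); mem=10
  op10 P2: load  L0 → O/S/S/S on L0; bus BusRd; mem=0
  op11 P3: store L4 := 82 → I/I/I/M on L4; bus BusRdX Flush; mem=50
  op12 P3: load  L1 → I/S/I/S on L1; bus BusRd; mem=30
  op13 P0: store L0 := 63 → M/I/I/I on L0; bus BusUpgr; mem=0
  op14 P3: load  L1 → I/S/I/S on L1; bus (none); mem=30
  op15 P1: load  L0 → O/S/I/I on L0; bus BusRd; mem=0
  op16 P2: load  L0 → O/S/S/I on L0; bus BusRd; mem=0
  op17 P0: store L2 := 67 → M/I/I/I on L2; bus BusRdX; mem=90
  op18 P0: store L3 := 2 → M/I/I/I on L3; bus BusRdX Flush; mem=8
  op19 P2: store L2 := 77 → I/I/M/I on L2; bus BusRdX Flush; mem=67
  op20 P3: store L4 := 59 → I/I/I/M on L4; bus (none); mem=50
  op21 P0: store L0 := 65 → M/I/I/I on L0; bus BusUpgr; mem=0
  op22 P3: load  L0 → O/I/I/S on L0; bus BusRd; mem=0
  op23 P1: store L0 := 93 → I/M/I/I on L0; bus BusRdX Flush; mem=65
  op24 P1: load  L0 → I/M/I/I on L0; bus (none); mem=65
  op25 P2: store L2 := 49 → I/I/M/I on L2; bus (none); mem=67
  op26 P1: load  L1 → I/S/I/S on L1; bus (none); mem=30
  op27 P1: load  L0 → I/M/I/I on L0; bus (none); mem=65
  op28 P2: load  L3 → O/I/S/I on L3; bus BusRd; mem=8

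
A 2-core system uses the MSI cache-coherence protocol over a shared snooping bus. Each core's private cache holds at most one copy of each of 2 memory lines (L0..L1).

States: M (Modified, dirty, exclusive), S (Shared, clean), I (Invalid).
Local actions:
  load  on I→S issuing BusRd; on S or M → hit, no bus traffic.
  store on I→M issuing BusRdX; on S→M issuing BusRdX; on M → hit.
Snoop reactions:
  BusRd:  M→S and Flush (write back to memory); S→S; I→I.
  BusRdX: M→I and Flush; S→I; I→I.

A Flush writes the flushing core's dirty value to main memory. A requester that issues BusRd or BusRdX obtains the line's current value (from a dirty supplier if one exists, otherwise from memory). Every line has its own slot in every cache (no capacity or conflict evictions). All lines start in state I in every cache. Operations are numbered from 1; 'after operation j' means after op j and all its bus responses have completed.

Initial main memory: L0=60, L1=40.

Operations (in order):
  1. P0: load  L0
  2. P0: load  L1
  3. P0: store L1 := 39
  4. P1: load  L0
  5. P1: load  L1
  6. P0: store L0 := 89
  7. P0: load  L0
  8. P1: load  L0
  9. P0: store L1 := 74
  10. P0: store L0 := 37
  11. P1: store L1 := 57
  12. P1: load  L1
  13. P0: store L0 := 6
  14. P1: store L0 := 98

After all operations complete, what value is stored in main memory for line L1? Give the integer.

  op1 P0: load  L0 → S/I on L0; bus BusRd; mem=60
  op2 P0: load  L1 → S/I on L1; bus BusRd; mem=40
  op3 P0: store L1 := 39 → M/I on L1; bus BusRdX; mem=40
  op4 P1: load  L0 → S/S on L0; bus BusRd; mem=60
  op5 P1: load  L1 → S/S on L1; bus BusRd Flush; mem=39
  op6 P0: store L0 := 89 → M/I on L0; bus BusRdX; mem=60
  op7 P0: load  L0 → M/I on L0; bus (none); mem=60
  op8 P1: load  L0 → S/S on L0; bus BusRd Flush; mem=89
  op9 P0: store L1 := 74 → M/I on L1; bus BusRdX; mem=39
  op10 P0: store L0 := 37 → M/I on L0; bus BusRdX; mem=89
  op11 P1: store L1 := 57 → I/M on L1; bus BusRdX Flush; mem=74
  op12 P1: load  L1 → I/M on L1; bus (none); mem=74
  op13 P0: store L0 := 6 → M/I on L0; bus (none); mem=89
  op14 P1: store L0 := 98 → I/M on L0; bus BusRdX Flush; mem=6

memory[L1] = 74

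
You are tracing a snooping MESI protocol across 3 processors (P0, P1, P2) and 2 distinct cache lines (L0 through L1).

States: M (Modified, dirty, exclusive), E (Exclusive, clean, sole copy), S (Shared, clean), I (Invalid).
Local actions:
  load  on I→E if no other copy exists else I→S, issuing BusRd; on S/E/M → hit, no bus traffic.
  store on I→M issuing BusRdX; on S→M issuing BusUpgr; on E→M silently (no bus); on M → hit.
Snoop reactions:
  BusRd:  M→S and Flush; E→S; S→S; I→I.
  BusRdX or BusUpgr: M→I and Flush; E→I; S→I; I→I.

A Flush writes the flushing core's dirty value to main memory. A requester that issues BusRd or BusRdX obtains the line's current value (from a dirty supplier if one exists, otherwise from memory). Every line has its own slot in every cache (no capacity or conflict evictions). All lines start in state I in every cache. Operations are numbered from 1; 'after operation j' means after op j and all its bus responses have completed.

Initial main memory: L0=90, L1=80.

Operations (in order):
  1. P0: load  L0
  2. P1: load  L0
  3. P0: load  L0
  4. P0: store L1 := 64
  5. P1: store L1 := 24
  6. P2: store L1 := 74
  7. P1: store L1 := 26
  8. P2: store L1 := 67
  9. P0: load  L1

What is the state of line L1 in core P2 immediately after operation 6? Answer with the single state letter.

  op1 P0: load  L0 → E/I/I on L0; bus BusRd; mem=90
  op2 P1: load  L0 → S/S/I on L0; bus BusRd; mem=90
  op3 P0: load  L0 → S/S/I on L0; bus (none); mem=90
  op4 P0: store L1 := 64 → M/I/I on L1; bus BusRdX; mem=80
  op5 P1: store L1 := 24 → I/M/I on L1; bus BusRdX Flush; mem=64
  op6 P2: store L1 := 74 → I/I/M on L1; bus BusRdX Flush; mem=24
  op7 P1: store L1 := 26 → I/M/I on L1; bus BusRdX Flush; mem=74
  op8 P2: store L1 := 67 → I/I/M on L1; bus BusRdX Flush; mem=26
  op9 P0: load  L1 → S/I/S on L1; bus BusRd Flush; mem=67

state = M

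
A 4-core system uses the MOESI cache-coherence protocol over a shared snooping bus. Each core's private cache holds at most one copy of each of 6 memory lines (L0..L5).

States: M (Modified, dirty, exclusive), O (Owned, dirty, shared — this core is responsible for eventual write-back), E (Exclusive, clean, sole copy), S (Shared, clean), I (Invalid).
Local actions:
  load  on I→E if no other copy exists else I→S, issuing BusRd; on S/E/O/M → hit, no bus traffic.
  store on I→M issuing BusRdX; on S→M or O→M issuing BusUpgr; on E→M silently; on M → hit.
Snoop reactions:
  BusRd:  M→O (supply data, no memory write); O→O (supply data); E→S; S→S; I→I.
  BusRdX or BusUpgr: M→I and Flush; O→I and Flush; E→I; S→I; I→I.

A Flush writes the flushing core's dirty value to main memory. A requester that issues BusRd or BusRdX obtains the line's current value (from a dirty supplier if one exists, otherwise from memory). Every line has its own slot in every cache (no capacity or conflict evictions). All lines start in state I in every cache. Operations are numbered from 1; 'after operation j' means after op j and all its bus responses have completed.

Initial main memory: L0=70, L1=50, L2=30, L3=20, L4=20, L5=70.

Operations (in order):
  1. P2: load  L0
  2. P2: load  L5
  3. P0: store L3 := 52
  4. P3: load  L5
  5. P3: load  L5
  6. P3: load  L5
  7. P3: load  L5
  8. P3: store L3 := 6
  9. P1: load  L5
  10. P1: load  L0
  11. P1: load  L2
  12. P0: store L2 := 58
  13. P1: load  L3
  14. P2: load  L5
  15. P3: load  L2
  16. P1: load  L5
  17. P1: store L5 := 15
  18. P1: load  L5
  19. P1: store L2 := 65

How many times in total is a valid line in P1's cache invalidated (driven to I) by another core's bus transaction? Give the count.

invalidations = 1

1. P2: load  L0  bus=[BusRd]  L0: P0=I P1=I P2=E P3=I  mem[L0]=70
2. P2: load  L5  bus=[BusRd]  L5: P0=I P1=I P2=E P3=I  mem[L5]=70
3. P0: store L3 := 52  bus=[BusRdX]  L3: P0=M P1=I P2=I P3=I  mem[L3]=20
4. P3: load  L5  bus=[BusRd]  L5: P0=I P1=I P2=S P3=S  mem[L5]=70
5. P3: load  L5  bus=[-]  L5: P0=I P1=I P2=S P3=S  mem[L5]=70
6. P3: load  L5  bus=[-]  L5: P0=I P1=I P2=S P3=S  mem[L5]=70
7. P3: load  L5  bus=[-]  L5: P0=I P1=I P2=S P3=S  mem[L5]=70
8. P3: store L3 := 6  bus=[BusRdX,Flush]  L3: P0=I P1=I P2=I P3=M  mem[L3]=52
9. P1: load  L5  bus=[BusRd]  L5: P0=I P1=S P2=S P3=S  mem[L5]=70
10. P1: load  L0  bus=[BusRd]  L0: P0=I P1=S P2=S P3=I  mem[L0]=70
11. P1: load  L2  bus=[BusRd]  L2: P0=I P1=E P2=I P3=I  mem[L2]=30
12. P0: store L2 := 58  bus=[BusRdX]  L2: P0=M P1=I P2=I P3=I  mem[L2]=30
13. P1: load  L3  bus=[BusRd]  L3: P0=I P1=S P2=I P3=O  mem[L3]=52
14. P2: load  L5  bus=[-]  L5: P0=I P1=S P2=S P3=S  mem[L5]=70
15. P3: load  L2  bus=[BusRd]  L2: P0=O P1=I P2=I P3=S  mem[L2]=30
16. P1: load  L5  bus=[-]  L5: P0=I P1=S P2=S P3=S  mem[L5]=70
17. P1: store L5 := 15  bus=[BusUpgr]  L5: P0=I P1=M P2=I P3=I  mem[L5]=70
18. P1: load  L5  bus=[-]  L5: P0=I P1=M P2=I P3=I  mem[L5]=70
19. P1: store L2 := 65  bus=[BusRdX,Flush]  L2: P0=I P1=M P2=I P3=I  mem[L2]=58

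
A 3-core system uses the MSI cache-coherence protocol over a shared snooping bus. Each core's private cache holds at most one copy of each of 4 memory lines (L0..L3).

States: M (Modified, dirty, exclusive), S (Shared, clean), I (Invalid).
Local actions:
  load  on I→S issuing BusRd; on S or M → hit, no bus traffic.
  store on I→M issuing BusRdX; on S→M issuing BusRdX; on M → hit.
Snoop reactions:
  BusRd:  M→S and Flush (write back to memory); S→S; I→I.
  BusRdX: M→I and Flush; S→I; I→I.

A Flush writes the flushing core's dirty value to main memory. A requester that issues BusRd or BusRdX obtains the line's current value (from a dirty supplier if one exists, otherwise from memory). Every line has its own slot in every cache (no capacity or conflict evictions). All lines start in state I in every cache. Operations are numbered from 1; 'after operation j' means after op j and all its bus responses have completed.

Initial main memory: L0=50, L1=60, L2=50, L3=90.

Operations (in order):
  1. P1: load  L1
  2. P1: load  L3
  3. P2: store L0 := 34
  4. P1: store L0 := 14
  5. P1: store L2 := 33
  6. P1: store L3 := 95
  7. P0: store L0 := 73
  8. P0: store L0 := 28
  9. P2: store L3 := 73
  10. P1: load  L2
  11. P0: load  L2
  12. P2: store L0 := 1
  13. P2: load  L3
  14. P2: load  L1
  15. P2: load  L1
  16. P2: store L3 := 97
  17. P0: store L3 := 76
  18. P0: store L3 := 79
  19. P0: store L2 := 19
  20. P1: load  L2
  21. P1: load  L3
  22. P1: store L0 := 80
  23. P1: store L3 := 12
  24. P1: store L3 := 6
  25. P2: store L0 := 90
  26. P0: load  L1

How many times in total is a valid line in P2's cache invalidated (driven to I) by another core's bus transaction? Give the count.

invalidations = 3

step 1: P1: load  L1  ⟶  ISI  (L1)  txn=BusRd  M[L1]=60
step 2: P1: load  L3  ⟶  ISI  (L3)  txn=BusRd  M[L3]=90
step 3: P2: store L0 := 34  ⟶  IIM  (L0)  txn=BusRdX  M[L0]=50
step 4: P1: store L0 := 14  ⟶  IMI  (L0)  txn=BusRdX+Flush  M[L0]=34
step 5: P1: store L2 := 33  ⟶  IMI  (L2)  txn=BusRdX  M[L2]=50
step 6: P1: store L3 := 95  ⟶  IMI  (L3)  txn=BusRdX  M[L3]=90
step 7: P0: store L0 := 73  ⟶  MII  (L0)  txn=BusRdX+Flush  M[L0]=14
step 8: P0: store L0 := 28  ⟶  MII  (L0)  txn=∅  M[L0]=14
step 9: P2: store L3 := 73  ⟶  IIM  (L3)  txn=BusRdX+Flush  M[L3]=95
step 10: P1: load  L2  ⟶  IMI  (L2)  txn=∅  M[L2]=50
step 11: P0: load  L2  ⟶  SSI  (L2)  txn=BusRd+Flush  M[L2]=33
step 12: P2: store L0 := 1  ⟶  IIM  (L0)  txn=BusRdX+Flush  M[L0]=28
step 13: P2: load  L3  ⟶  IIM  (L3)  txn=∅  M[L3]=95
step 14: P2: load  L1  ⟶  ISS  (L1)  txn=BusRd  M[L1]=60
step 15: P2: load  L1  ⟶  ISS  (L1)  txn=∅  M[L1]=60
step 16: P2: store L3 := 97  ⟶  IIM  (L3)  txn=∅  M[L3]=95
step 17: P0: store L3 := 76  ⟶  MII  (L3)  txn=BusRdX+Flush  M[L3]=97
step 18: P0: store L3 := 79  ⟶  MII  (L3)  txn=∅  M[L3]=97
step 19: P0: store L2 := 19  ⟶  MII  (L2)  txn=BusRdX  M[L2]=33
step 20: P1: load  L2  ⟶  SSI  (L2)  txn=BusRd+Flush  M[L2]=19
step 21: P1: load  L3  ⟶  SSI  (L3)  txn=BusRd+Flush  M[L3]=79
step 22: P1: store L0 := 80  ⟶  IMI  (L0)  txn=BusRdX+Flush  M[L0]=1
step 23: P1: store L3 := 12  ⟶  IMI  (L3)  txn=BusRdX  M[L3]=79
step 24: P1: store L3 := 6  ⟶  IMI  (L3)  txn=∅  M[L3]=79
step 25: P2: store L0 := 90  ⟶  IIM  (L0)  txn=BusRdX+Flush  M[L0]=80
step 26: P0: load  L1  ⟶  SSS  (L1)  txn=BusRd  M[L1]=60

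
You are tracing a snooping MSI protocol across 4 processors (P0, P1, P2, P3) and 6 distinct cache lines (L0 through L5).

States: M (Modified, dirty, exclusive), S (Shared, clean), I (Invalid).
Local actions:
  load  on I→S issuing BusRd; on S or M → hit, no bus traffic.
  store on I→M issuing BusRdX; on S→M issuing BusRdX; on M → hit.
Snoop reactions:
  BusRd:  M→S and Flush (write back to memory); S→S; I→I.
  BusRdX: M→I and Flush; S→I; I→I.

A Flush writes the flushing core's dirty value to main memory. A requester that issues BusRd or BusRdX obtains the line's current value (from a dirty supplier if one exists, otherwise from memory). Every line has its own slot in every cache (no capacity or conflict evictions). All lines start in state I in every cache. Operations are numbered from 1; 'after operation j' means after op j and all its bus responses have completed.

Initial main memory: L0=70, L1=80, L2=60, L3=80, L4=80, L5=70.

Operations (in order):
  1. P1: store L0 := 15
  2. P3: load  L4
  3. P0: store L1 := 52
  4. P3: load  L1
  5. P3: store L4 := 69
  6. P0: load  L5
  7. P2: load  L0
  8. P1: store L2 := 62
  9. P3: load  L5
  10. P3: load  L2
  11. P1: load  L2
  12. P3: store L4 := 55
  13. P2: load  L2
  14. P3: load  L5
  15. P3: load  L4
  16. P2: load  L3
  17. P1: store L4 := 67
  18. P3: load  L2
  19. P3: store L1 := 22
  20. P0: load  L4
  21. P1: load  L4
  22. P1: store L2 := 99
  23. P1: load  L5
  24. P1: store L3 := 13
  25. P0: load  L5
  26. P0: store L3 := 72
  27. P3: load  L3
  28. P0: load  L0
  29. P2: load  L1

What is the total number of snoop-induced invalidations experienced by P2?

invalidations = 2

1. P1: store L0 := 15  bus=[BusRdX]  L0: P0=I P1=M P2=I P3=I  mem[L0]=70
2. P3: load  L4  bus=[BusRd]  L4: P0=I P1=I P2=I P3=S  mem[L4]=80
3. P0: store L1 := 52  bus=[BusRdX]  L1: P0=M P1=I P2=I P3=I  mem[L1]=80
4. P3: load  L1  bus=[BusRd,Flush]  L1: P0=S P1=I P2=I P3=S  mem[L1]=52
5. P3: store L4 := 69  bus=[BusRdX]  L4: P0=I P1=I P2=I P3=M  mem[L4]=80
6. P0: load  L5  bus=[BusRd]  L5: P0=S P1=I P2=I P3=I  mem[L5]=70
7. P2: load  L0  bus=[BusRd,Flush]  L0: P0=I P1=S P2=S P3=I  mem[L0]=15
8. P1: store L2 := 62  bus=[BusRdX]  L2: P0=I P1=M P2=I P3=I  mem[L2]=60
9. P3: load  L5  bus=[BusRd]  L5: P0=S P1=I P2=I P3=S  mem[L5]=70
10. P3: load  L2  bus=[BusRd,Flush]  L2: P0=I P1=S P2=I P3=S  mem[L2]=62
11. P1: load  L2  bus=[-]  L2: P0=I P1=S P2=I P3=S  mem[L2]=62
12. P3: store L4 := 55  bus=[-]  L4: P0=I P1=I P2=I P3=M  mem[L4]=80
13. P2: load  L2  bus=[BusRd]  L2: P0=I P1=S P2=S P3=S  mem[L2]=62
14. P3: load  L5  bus=[-]  L5: P0=S P1=I P2=I P3=S  mem[L5]=70
15. P3: load  L4  bus=[-]  L4: P0=I P1=I P2=I P3=M  mem[L4]=80
16. P2: load  L3  bus=[BusRd]  L3: P0=I P1=I P2=S P3=I  mem[L3]=80
17. P1: store L4 := 67  bus=[BusRdX,Flush]  L4: P0=I P1=M P2=I P3=I  mem[L4]=55
18. P3: load  L2  bus=[-]  L2: P0=I P1=S P2=S P3=S  mem[L2]=62
19. P3: store L1 := 22  bus=[BusRdX]  L1: P0=I P1=I P2=I P3=M  mem[L1]=52
20. P0: load  L4  bus=[BusRd,Flush]  L4: P0=S P1=S P2=I P3=I  mem[L4]=67
21. P1: load  L4  bus=[-]  L4: P0=S P1=S P2=I P3=I  mem[L4]=67
22. P1: store L2 := 99  bus=[BusRdX]  L2: P0=I P1=M P2=I P3=I  mem[L2]=62
23. P1: load  L5  bus=[BusRd]  L5: P0=S P1=S P2=I P3=S  mem[L5]=70
24. P1: store L3 := 13  bus=[BusRdX]  L3: P0=I P1=M P2=I P3=I  mem[L3]=80
25. P0: load  L5  bus=[-]  L5: P0=S P1=S P2=I P3=S  mem[L5]=70
26. P0: store L3 := 72  bus=[BusRdX,Flush]  L3: P0=M P1=I P2=I P3=I  mem[L3]=13
27. P3: load  L3  bus=[BusRd,Flush]  L3: P0=S P1=I P2=I P3=S  mem[L3]=72
28. P0: load  L0  bus=[BusRd]  L0: P0=S P1=S P2=S P3=I  mem[L0]=15
29. P2: load  L1  bus=[BusRd,Flush]  L1: P0=I P1=I P2=S P3=S  mem[L1]=22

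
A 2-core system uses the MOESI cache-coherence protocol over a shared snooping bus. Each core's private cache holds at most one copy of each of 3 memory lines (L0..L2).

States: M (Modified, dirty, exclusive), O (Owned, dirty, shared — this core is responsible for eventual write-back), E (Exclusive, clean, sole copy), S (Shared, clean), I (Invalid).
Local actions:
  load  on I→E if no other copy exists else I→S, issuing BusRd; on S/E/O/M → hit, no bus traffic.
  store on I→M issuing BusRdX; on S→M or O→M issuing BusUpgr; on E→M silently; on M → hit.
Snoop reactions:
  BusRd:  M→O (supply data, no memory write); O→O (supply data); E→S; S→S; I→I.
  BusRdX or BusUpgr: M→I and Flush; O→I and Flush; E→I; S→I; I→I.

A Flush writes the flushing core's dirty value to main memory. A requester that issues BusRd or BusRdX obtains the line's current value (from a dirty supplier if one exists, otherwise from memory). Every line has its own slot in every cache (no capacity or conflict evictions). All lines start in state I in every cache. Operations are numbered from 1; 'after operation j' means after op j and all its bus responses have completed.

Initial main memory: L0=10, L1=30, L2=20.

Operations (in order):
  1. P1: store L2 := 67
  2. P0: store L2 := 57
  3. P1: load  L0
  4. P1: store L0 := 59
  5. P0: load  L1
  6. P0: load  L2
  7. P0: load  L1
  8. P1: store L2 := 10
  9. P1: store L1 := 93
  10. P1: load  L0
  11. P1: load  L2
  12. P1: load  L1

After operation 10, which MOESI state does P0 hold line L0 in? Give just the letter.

step 1: P1: store L2 := 67  ⟶  IM  (L2)  txn=BusRdX  M[L2]=20
step 2: P0: store L2 := 57  ⟶  MI  (L2)  txn=BusRdX+Flush  M[L2]=67
step 3: P1: load  L0  ⟶  IE  (L0)  txn=BusRd  M[L0]=10
step 4: P1: store L0 := 59  ⟶  IM  (L0)  txn=∅  M[L0]=10
step 5: P0: load  L1  ⟶  EI  (L1)  txn=BusRd  M[L1]=30
step 6: P0: load  L2  ⟶  MI  (L2)  txn=∅  M[L2]=67
step 7: P0: load  L1  ⟶  EI  (L1)  txn=∅  M[L1]=30
step 8: P1: store L2 := 10  ⟶  IM  (L2)  txn=BusRdX+Flush  M[L2]=57
step 9: P1: store L1 := 93  ⟶  IM  (L1)  txn=BusRdX  M[L1]=30
step 10: P1: load  L0  ⟶  IM  (L0)  txn=∅  M[L0]=10
step 11: P1: load  L2  ⟶  IM  (L2)  txn=∅  M[L2]=57
step 12: P1: load  L1  ⟶  IM  (L1)  txn=∅  M[L1]=30

state = I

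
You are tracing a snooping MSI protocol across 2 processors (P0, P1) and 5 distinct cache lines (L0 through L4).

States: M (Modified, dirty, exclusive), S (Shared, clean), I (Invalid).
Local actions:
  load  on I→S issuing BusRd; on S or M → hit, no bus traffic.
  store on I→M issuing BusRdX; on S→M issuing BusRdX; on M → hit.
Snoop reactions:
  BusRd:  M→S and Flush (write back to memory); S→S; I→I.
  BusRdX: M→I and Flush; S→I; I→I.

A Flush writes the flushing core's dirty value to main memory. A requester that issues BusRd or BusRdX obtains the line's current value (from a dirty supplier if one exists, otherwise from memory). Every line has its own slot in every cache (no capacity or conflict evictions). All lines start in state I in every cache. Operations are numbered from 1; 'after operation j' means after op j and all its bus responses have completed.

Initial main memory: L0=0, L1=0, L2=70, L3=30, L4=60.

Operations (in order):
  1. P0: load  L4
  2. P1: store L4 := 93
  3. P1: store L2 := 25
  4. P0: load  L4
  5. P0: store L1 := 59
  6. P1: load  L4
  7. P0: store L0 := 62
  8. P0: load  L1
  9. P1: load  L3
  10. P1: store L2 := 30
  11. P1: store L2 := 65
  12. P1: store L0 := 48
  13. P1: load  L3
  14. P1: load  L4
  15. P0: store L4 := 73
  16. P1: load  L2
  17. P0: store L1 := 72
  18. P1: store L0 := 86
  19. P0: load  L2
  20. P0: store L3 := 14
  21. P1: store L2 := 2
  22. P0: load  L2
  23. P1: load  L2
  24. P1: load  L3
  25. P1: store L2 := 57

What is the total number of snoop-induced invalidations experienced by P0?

invalidations = 4

1. P0: load  L4  bus=[BusRd]  L4: P0=S P1=I  mem[L4]=60
2. P1: store L4 := 93  bus=[BusRdX]  L4: P0=I P1=M  mem[L4]=60
3. P1: store L2 := 25  bus=[BusRdX]  L2: P0=I P1=M  mem[L2]=70
4. P0: load  L4  bus=[BusRd,Flush]  L4: P0=S P1=S  mem[L4]=93
5. P0: store L1 := 59  bus=[BusRdX]  L1: P0=M P1=I  mem[L1]=0
6. P1: load  L4  bus=[-]  L4: P0=S P1=S  mem[L4]=93
7. P0: store L0 := 62  bus=[BusRdX]  L0: P0=M P1=I  mem[L0]=0
8. P0: load  L1  bus=[-]  L1: P0=M P1=I  mem[L1]=0
9. P1: load  L3  bus=[BusRd]  L3: P0=I P1=S  mem[L3]=30
10. P1: store L2 := 30  bus=[-]  L2: P0=I P1=M  mem[L2]=70
11. P1: store L2 := 65  bus=[-]  L2: P0=I P1=M  mem[L2]=70
12. P1: store L0 := 48  bus=[BusRdX,Flush]  L0: P0=I P1=M  mem[L0]=62
13. P1: load  L3  bus=[-]  L3: P0=I P1=S  mem[L3]=30
14. P1: load  L4  bus=[-]  L4: P0=S P1=S  mem[L4]=93
15. P0: store L4 := 73  bus=[BusRdX]  L4: P0=M P1=I  mem[L4]=93
16. P1: load  L2  bus=[-]  L2: P0=I P1=M  mem[L2]=70
17. P0: store L1 := 72  bus=[-]  L1: P0=M P1=I  mem[L1]=0
18. P1: store L0 := 86  bus=[-]  L0: P0=I P1=M  mem[L0]=62
19. P0: load  L2  bus=[BusRd,Flush]  L2: P0=S P1=S  mem[L2]=65
20. P0: store L3 := 14  bus=[BusRdX]  L3: P0=M P1=I  mem[L3]=30
21. P1: store L2 := 2  bus=[BusRdX]  L2: P0=I P1=M  mem[L2]=65
22. P0: load  L2  bus=[BusRd,Flush]  L2: P0=S P1=S  mem[L2]=2
23. P1: load  L2  bus=[-]  L2: P0=S P1=S  mem[L2]=2
24. P1: load  L3  bus=[BusRd,Flush]  L3: P0=S P1=S  mem[L3]=14
25. P1: store L2 := 57  bus=[BusRdX]  L2: P0=I P1=M  mem[L2]=2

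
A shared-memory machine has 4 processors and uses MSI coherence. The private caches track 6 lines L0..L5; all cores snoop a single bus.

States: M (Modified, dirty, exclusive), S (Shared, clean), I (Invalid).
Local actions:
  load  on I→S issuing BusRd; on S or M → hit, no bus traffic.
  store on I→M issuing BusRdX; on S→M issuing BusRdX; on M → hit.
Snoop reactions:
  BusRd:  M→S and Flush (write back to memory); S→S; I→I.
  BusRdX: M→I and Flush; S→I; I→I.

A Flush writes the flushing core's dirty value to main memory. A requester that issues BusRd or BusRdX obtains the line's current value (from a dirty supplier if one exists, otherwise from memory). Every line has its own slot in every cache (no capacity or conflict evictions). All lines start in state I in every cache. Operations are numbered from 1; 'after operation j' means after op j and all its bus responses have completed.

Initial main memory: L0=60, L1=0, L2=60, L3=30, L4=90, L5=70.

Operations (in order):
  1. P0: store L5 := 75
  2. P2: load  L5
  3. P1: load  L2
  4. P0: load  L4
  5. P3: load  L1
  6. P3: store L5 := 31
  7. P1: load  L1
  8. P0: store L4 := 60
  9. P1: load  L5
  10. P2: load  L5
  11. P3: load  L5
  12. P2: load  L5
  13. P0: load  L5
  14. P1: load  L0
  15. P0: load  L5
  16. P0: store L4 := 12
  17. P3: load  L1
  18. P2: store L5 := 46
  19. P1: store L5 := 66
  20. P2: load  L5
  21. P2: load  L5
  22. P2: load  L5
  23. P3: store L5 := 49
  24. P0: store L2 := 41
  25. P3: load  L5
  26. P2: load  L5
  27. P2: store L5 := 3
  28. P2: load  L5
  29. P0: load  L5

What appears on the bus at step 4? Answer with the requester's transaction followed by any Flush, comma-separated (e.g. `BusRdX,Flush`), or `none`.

step 1: P0: store L5 := 75  ⟶  MIII  (L5)  txn=BusRdX  M[L5]=70
step 2: P2: load  L5  ⟶  SISI  (L5)  txn=BusRd+Flush  M[L5]=75
step 3: P1: load  L2  ⟶  ISII  (L2)  txn=BusRd  M[L2]=60
step 4: P0: load  L4  ⟶  SIII  (L4)  txn=BusRd  M[L4]=90
step 5: P3: load  L1  ⟶  IIIS  (L1)  txn=BusRd  M[L1]=0
step 6: P3: store L5 := 31  ⟶  IIIM  (L5)  txn=BusRdX  M[L5]=75
step 7: P1: load  L1  ⟶  ISIS  (L1)  txn=BusRd  M[L1]=0
step 8: P0: store L4 := 60  ⟶  MIII  (L4)  txn=BusRdX  M[L4]=90
step 9: P1: load  L5  ⟶  ISIS  (L5)  txn=BusRd+Flush  M[L5]=31
step 10: P2: load  L5  ⟶  ISSS  (L5)  txn=BusRd  M[L5]=31
step 11: P3: load  L5  ⟶  ISSS  (L5)  txn=∅  M[L5]=31
step 12: P2: load  L5  ⟶  ISSS  (L5)  txn=∅  M[L5]=31
step 13: P0: load  L5  ⟶  SSSS  (L5)  txn=BusRd  M[L5]=31
step 14: P1: load  L0  ⟶  ISII  (L0)  txn=BusRd  M[L0]=60
step 15: P0: load  L5  ⟶  SSSS  (L5)  txn=∅  M[L5]=31
step 16: P0: store L4 := 12  ⟶  MIII  (L4)  txn=∅  M[L4]=90
step 17: P3: load  L1  ⟶  ISIS  (L1)  txn=∅  M[L1]=0
step 18: P2: store L5 := 46  ⟶  IIMI  (L5)  txn=BusRdX  M[L5]=31
step 19: P1: store L5 := 66  ⟶  IMII  (L5)  txn=BusRdX+Flush  M[L5]=46
step 20: P2: load  L5  ⟶  ISSI  (L5)  txn=BusRd+Flush  M[L5]=66
step 21: P2: load  L5  ⟶  ISSI  (L5)  txn=∅  M[L5]=66
step 22: P2: load  L5  ⟶  ISSI  (L5)  txn=∅  M[L5]=66
step 23: P3: store L5 := 49  ⟶  IIIM  (L5)  txn=BusRdX  M[L5]=66
step 24: P0: store L2 := 41  ⟶  MIII  (L2)  txn=BusRdX  M[L2]=60
step 25: P3: load  L5  ⟶  IIIM  (L5)  txn=∅  M[L5]=66
step 26: P2: load  L5  ⟶  IISS  (L5)  txn=BusRd+Flush  M[L5]=49
step 27: P2: store L5 := 3  ⟶  IIMI  (L5)  txn=BusRdX  M[L5]=49
step 28: P2: load  L5  ⟶  IIMI  (L5)  txn=∅  M[L5]=49
step 29: P0: load  L5  ⟶  SISI  (L5)  txn=BusRd+Flush  M[L5]=3

bus = BusRd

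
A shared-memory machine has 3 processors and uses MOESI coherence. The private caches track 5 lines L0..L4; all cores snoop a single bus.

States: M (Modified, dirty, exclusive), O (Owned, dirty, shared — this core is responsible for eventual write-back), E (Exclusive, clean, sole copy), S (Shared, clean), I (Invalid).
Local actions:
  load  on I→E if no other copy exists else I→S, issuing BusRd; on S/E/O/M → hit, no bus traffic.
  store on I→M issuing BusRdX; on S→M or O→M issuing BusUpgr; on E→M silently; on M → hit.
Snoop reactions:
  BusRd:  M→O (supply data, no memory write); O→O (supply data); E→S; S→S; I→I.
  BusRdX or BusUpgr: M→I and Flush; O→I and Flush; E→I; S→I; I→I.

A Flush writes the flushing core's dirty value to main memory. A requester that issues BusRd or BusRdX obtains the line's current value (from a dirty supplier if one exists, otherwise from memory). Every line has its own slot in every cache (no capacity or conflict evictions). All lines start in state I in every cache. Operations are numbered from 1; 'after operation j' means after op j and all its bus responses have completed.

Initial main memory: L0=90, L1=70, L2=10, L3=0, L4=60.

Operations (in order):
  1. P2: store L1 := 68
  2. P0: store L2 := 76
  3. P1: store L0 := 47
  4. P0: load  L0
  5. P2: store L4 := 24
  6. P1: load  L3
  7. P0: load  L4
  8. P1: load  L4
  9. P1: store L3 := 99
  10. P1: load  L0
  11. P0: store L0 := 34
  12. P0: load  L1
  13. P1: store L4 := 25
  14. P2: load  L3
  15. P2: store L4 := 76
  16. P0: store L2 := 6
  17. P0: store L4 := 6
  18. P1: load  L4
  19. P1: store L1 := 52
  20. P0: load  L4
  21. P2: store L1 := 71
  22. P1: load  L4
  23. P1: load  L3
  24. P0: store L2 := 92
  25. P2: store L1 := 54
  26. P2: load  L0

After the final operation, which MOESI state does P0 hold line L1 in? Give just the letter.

step 1: P2: store L1 := 68  ⟶  IIM  (L1)  txn=BusRdX  M[L1]=70
step 2: P0: store L2 := 76  ⟶  MII  (L2)  txn=BusRdX  M[L2]=10
step 3: P1: store L0 := 47  ⟶  IMI  (L0)  txn=BusRdX  M[L0]=90
step 4: P0: load  L0  ⟶  SOI  (L0)  txn=BusRd  M[L0]=90
step 5: P2: store L4 := 24  ⟶  IIM  (L4)  txn=BusRdX  M[L4]=60
step 6: P1: load  L3  ⟶  IEI  (L3)  txn=BusRd  M[L3]=0
step 7: P0: load  L4  ⟶  SIO  (L4)  txn=BusRd  M[L4]=60
step 8: P1: load  L4  ⟶  SSO  (L4)  txn=BusRd  M[L4]=60
step 9: P1: store L3 := 99  ⟶  IMI  (L3)  txn=∅  M[L3]=0
step 10: P1: load  L0  ⟶  SOI  (L0)  txn=∅  M[L0]=90
step 11: P0: store L0 := 34  ⟶  MII  (L0)  txn=BusUpgr+Flush  M[L0]=47
step 12: P0: load  L1  ⟶  SIO  (L1)  txn=BusRd  M[L1]=70
step 13: P1: store L4 := 25  ⟶  IMI  (L4)  txn=BusUpgr+Flush  M[L4]=24
step 14: P2: load  L3  ⟶  IOS  (L3)  txn=BusRd  M[L3]=0
step 15: P2: store L4 := 76  ⟶  IIM  (L4)  txn=BusRdX+Flush  M[L4]=25
step 16: P0: store L2 := 6  ⟶  MII  (L2)  txn=∅  M[L2]=10
step 17: P0: store L4 := 6  ⟶  MII  (L4)  txn=BusRdX+Flush  M[L4]=76
step 18: P1: load  L4  ⟶  OSI  (L4)  txn=BusRd  M[L4]=76
step 19: P1: store L1 := 52  ⟶  IMI  (L1)  txn=BusRdX+Flush  M[L1]=68
step 20: P0: load  L4  ⟶  OSI  (L4)  txn=∅  M[L4]=76
step 21: P2: store L1 := 71  ⟶  IIM  (L1)  txn=BusRdX+Flush  M[L1]=52
step 22: P1: load  L4  ⟶  OSI  (L4)  txn=∅  M[L4]=76
step 23: P1: load  L3  ⟶  IOS  (L3)  txn=∅  M[L3]=0
step 24: P0: store L2 := 92  ⟶  MII  (L2)  txn=∅  M[L2]=10
step 25: P2: store L1 := 54  ⟶  IIM  (L1)  txn=∅  M[L1]=52
step 26: P2: load  L0  ⟶  OIS  (L0)  txn=BusRd  M[L0]=47

state = I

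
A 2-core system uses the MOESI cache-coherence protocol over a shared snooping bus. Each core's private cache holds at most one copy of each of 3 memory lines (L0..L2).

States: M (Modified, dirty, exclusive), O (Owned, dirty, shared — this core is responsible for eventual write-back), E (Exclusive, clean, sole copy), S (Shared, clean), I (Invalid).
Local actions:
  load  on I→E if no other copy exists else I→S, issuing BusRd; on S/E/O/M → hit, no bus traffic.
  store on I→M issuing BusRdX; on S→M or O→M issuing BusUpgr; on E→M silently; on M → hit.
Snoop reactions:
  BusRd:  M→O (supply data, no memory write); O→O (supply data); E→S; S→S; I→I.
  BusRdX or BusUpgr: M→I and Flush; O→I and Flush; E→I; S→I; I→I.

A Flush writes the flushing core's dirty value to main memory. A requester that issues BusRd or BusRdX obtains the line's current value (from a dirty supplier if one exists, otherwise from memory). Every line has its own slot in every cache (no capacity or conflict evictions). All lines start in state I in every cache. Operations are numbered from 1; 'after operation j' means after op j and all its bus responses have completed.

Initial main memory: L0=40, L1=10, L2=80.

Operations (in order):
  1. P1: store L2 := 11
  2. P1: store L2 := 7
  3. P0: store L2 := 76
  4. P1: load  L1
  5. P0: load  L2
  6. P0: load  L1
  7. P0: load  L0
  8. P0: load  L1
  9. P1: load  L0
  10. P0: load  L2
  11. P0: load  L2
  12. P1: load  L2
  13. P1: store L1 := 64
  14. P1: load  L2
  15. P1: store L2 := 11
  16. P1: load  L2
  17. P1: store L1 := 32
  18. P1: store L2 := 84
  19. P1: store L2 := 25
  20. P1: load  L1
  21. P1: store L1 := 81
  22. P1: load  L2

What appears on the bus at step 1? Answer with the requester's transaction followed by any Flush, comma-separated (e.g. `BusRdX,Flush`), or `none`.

step 1: P1: store L2 := 11  ⟶  IM  (L2)  txn=BusRdX  M[L2]=80
step 2: P1: store L2 := 7  ⟶  IM  (L2)  txn=∅  M[L2]=80
step 3: P0: store L2 := 76  ⟶  MI  (L2)  txn=BusRdX+Flush  M[L2]=7
step 4: P1: load  L1  ⟶  IE  (L1)  txn=BusRd  M[L1]=10
step 5: P0: load  L2  ⟶  MI  (L2)  txn=∅  M[L2]=7
step 6: P0: load  L1  ⟶  SS  (L1)  txn=BusRd  M[L1]=10
step 7: P0: load  L0  ⟶  EI  (L0)  txn=BusRd  M[L0]=40
step 8: P0: load  L1  ⟶  SS  (L1)  txn=∅  M[L1]=10
step 9: P1: load  L0  ⟶  SS  (L0)  txn=BusRd  M[L0]=40
step 10: P0: load  L2  ⟶  MI  (L2)  txn=∅  M[L2]=7
step 11: P0: load  L2  ⟶  MI  (L2)  txn=∅  M[L2]=7
step 12: P1: load  L2  ⟶  OS  (L2)  txn=BusRd  M[L2]=7
step 13: P1: store L1 := 64  ⟶  IM  (L1)  txn=BusUpgr  M[L1]=10
step 14: P1: load  L2  ⟶  OS  (L2)  txn=∅  M[L2]=7
step 15: P1: store L2 := 11  ⟶  IM  (L2)  txn=BusUpgr+Flush  M[L2]=76
step 16: P1: load  L2  ⟶  IM  (L2)  txn=∅  M[L2]=76
step 17: P1: store L1 := 32  ⟶  IM  (L1)  txn=∅  M[L1]=10
step 18: P1: store L2 := 84  ⟶  IM  (L2)  txn=∅  M[L2]=76
step 19: P1: store L2 := 25  ⟶  IM  (L2)  txn=∅  M[L2]=76
step 20: P1: load  L1  ⟶  IM  (L1)  txn=∅  M[L1]=10
step 21: P1: store L1 := 81  ⟶  IM  (L1)  txn=∅  M[L1]=10
step 22: P1: load  L2  ⟶  IM  (L2)  txn=∅  M[L2]=76

bus = BusRdX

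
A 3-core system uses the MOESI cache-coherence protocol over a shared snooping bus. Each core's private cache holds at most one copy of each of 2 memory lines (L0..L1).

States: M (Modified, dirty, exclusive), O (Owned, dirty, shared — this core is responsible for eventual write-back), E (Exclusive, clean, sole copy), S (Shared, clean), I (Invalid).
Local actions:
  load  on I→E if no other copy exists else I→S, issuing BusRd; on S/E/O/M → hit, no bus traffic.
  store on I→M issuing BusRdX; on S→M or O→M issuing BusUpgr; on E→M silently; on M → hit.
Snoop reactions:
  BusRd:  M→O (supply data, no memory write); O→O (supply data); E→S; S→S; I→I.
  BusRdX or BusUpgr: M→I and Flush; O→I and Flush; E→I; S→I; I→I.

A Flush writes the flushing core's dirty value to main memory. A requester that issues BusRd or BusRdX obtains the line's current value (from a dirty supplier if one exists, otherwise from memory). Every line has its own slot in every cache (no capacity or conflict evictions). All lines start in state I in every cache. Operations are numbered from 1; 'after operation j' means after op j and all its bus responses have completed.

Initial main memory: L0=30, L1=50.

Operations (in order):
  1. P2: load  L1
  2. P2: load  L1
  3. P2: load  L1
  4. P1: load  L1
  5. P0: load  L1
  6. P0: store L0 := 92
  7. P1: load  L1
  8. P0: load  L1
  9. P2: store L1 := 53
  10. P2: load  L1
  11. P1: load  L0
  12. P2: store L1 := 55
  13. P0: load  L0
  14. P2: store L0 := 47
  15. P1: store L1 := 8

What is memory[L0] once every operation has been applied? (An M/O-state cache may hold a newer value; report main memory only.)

memory[L0] = 92

  op1 P2: load  L1 → I/I/E on L1; bus BusRd; mem=50
  op2 P2: load  L1 → I/I/E on L1; bus (none); mem=50
  op3 P2: load  L1 → I/I/E on L1; bus (none); mem=50
  op4 P1: load  L1 → I/S/S on L1; bus BusRd; mem=50
  op5 P0: load  L1 → S/S/S on L1; bus BusRd; mem=50
  op6 P0: store L0 := 92 → M/I/I on L0; bus BusRdX; mem=30
  op7 P1: load  L1 → S/S/S on L1; bus (none); mem=50
  op8 P0: load  L1 → S/S/S on L1; bus (none); mem=50
  op9 P2: store L1 := 53 → I/I/M on L1; bus BusUpgr; mem=50
  op10 P2: load  L1 → I/I/M on L1; bus (none); mem=50
  op11 P1: load  L0 → O/S/I on L0; bus BusRd; mem=30
  op12 P2: store L1 := 55 → I/I/M on L1; bus (none); mem=50
  op13 P0: load  L0 → O/S/I on L0; bus (none); mem=30
  op14 P2: store L0 := 47 → I/I/M on L0; bus BusRdX Flush; mem=92
  op15 P1: store L1 := 8 → I/M/I on L1; bus BusRdX Flush; mem=55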